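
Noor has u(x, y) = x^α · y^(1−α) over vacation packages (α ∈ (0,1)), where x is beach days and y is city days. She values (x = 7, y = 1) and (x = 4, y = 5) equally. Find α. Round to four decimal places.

α ≈ 0.7420

Set the two utilities equal: 7^α·1^(1−α) = 4^α·5^(1−α).
(7/4)^α = (5/1)^(1−α); take logs: α·ln(7/4) = (1−α)·ln(5/1), i.e. α·0.5596158 = (1−α)·1.6094379.
So α/(1−α) = (1.6094379)/(0.5596158) = 2.8759694, and α = 2.8759694/3.8759694 ≈ 0.7420.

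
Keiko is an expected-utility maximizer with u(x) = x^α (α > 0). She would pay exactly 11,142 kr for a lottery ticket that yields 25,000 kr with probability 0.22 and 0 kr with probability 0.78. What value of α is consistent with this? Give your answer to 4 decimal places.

α ≈ 1.8736

The lottery's expected utility is 0.22·u(25000) + 0.78·u(0) = 0.22·25000^α (since u(0) = 0 for α > 0).
Indifference: 11142^α = 0.22·25000^α, so (11142/25000)^α = 0.22.
Taking logs: α·ln(11142/25000) = ln(0.22), so α = -1.5141277 / -0.8081541 ≈ 1.8736.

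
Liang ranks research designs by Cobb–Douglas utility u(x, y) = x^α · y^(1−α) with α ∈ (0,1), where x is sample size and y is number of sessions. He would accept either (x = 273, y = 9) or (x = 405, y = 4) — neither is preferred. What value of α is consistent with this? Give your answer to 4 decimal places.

α ≈ 0.6728

Set the two utilities equal: 273^α·9^(1−α) = 405^α·4^(1−α).
Rearrange to (273/405)^α = (4/9)^(1−α) and take logs: α·-0.3944153 = (1−α)·-0.8109302.
With A = -0.3944153 and B = -0.8109302: α·A = (1−α)·B, so α = B/(A+B) = -0.8109302/-1.2053455 ≈ 0.6728.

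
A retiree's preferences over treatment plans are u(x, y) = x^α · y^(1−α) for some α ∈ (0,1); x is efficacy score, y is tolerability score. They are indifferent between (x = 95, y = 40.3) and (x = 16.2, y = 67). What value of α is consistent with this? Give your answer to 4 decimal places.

α ≈ 0.2232

Indifference: 95^α · 40.3^(1−α) = 16.2^α · 67^(1−α).
(95/16.2)^α = (67/40.3)^(1−α); take logs: α·ln(95/16.2) = (1−α)·ln(67/40.3), i.e. α·1.7688656 = (1−α)·0.5083412.
So α/(1−α) = (0.5083412)/(1.7688656) = 0.2873826, and α = 0.2873826/1.2873826 ≈ 0.2232.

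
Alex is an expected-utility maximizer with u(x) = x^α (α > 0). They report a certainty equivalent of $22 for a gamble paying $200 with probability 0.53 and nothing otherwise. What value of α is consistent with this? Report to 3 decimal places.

The lottery's expected utility is 0.53·u(200) + 0.47·u(0) = 0.53·200^α (since u(0) = 0 for α > 0).
Setting u(22) equal to that: 22^α = 0.53·200^α ⇒ (22/200)^α = 0.53.
Taking logs: α·ln(22/200) = ln(0.53), so α = -0.634878 / -2.207275 ≈ 0.288.

α ≈ 0.288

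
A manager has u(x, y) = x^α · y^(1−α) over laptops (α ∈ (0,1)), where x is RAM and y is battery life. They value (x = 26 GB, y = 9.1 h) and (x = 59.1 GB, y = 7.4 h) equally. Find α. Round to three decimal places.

The Cobb–Douglas utilities coincide, so 26^α·9.1^(1−α) = 59.1^α·7.4^(1−α).
Taking logs: α·ln 26 + (1−α)·ln 9.1 = α·ln 59.1 + (1−α)·ln 7.4, i.e. α·-0.821134 = (1−α)·-0.206794.
So α/(1−α) = (-0.206794)/(-0.821134) = 0.251840, and α = 0.251840/1.251840 ≈ 0.201.

α ≈ 0.201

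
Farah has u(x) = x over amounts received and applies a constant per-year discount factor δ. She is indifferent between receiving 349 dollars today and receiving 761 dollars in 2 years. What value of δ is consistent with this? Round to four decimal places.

δ ≈ 0.6772

Indifference means u(349) = δ^2 · u(761), so δ^2 = u(349)/u(761).
With u(x) = x: δ^2 = 349/761 = 0.45861.
So δ = 0.45861^(1/2) ≈ 0.6772.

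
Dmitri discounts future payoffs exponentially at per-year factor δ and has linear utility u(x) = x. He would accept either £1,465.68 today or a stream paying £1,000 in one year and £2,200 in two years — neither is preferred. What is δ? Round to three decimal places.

δ ≈ 0.620

The stream is worth 1000δ + 2200δ² today, so 1000δ + 2200δ² = 1465.68.
Rearranged: 2200δ² + 1000δ − 1465.68 = 0.
By the quadratic formula (taking the positive root), δ = (−1000 + √13897984.00) / 4400 ≈ 0.620.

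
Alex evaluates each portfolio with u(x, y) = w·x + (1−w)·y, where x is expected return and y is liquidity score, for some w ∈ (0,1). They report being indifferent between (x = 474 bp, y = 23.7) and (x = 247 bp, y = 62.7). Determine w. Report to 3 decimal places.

Equating utilities: w·474 + (1−w)·23.7 = w·247 + (1−w)·62.7.
Rearranging, 227·w − 39·(1−w) = 0.
The marginal rate of substitution is 39/227, so w = 39/(227+39) = 0.147.

w = 0.147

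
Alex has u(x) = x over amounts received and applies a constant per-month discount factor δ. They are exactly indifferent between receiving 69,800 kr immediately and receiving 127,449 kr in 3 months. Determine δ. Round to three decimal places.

Indifference means u(69800) = δ^3 · u(127449), so δ^3 = u(69800)/u(127449).
With u(x) = x: δ^3 = 69800/127449 = 0.54767.
Taking the cube root: δ = 0.54767^(1/3) ≈ 0.818.

δ ≈ 0.818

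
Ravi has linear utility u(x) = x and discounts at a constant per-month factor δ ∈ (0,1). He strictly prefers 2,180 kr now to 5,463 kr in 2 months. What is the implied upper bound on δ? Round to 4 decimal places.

δ < 0.6317

Under u(x) = x this choice says 2180 > δ^2·5463.
So δ^2 < 2180/5463 = 0.39905; taking the square root of both positive sides preserves the inequality.
δ < 0.39905^(1/2) = 0.6317.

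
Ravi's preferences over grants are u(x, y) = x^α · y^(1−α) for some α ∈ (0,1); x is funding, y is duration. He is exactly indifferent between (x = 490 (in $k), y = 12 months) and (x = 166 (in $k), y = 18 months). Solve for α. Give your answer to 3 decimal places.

Set the two utilities equal: 490^α·12^(1−α) = 166^α·18^(1−α).
Taking logs: α·ln 490 + (1−α)·ln 12 = α·ln 166 + (1−α)·ln 18, i.e. α·1.082418 = (1−α)·0.405465.
So α/(1−α) = (0.405465)/(1.082418) = 0.374592, and α = 0.374592/1.374592 ≈ 0.273.

α ≈ 0.273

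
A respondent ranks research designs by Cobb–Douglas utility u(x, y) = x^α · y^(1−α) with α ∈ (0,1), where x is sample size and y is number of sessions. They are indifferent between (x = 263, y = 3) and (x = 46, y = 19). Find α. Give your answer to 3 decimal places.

Indifference: 263^α · 3^(1−α) = 46^α · 19^(1−α).
Taking logs: α·ln 263 + (1−α)·ln 3 = α·ln 46 + (1−α)·ln 19, i.e. α·1.743513 = (1−α)·1.845827.
So α/(1−α) = (1.845827)/(1.743513) = 1.058683, and α = 1.058683/2.058683 ≈ 0.514.

α ≈ 0.514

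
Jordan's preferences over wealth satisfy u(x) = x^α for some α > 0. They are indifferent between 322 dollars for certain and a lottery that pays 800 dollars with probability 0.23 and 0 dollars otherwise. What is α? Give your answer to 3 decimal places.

EU(lottery) = 0.23·800^α + 0.77·0 = 0.23·800^α.
Setting u(322) equal to that: 322^α = 0.23·800^α ⇒ (322/800)^α = 0.23.
Taking logs: α·ln(322/800) = ln(0.23), so α = -1.469676 / -0.910060 ≈ 1.615.

α ≈ 1.615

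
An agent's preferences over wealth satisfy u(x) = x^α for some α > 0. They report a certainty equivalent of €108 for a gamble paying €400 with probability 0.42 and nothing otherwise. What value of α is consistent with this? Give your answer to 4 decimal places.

EU(lottery) = 0.42·400^α + 0.58·0 = 0.42·400^α.
Setting u(108) equal to that: 108^α = 0.42·400^α ⇒ (108/400)^α = 0.42.
α = ln(0.42) / ln(108/400) = -0.8675006/-1.3093333 ≈ 0.6626.

α ≈ 0.6626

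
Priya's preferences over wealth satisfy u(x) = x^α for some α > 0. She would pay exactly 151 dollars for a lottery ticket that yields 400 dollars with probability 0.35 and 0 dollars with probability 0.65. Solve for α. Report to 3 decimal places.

α ≈ 1.078

Since u(0) = 0, the lottery's EU is 0.35·400^α.
Equating: 151^α = 0.35·400^α, i.e. 0.3775^α = 0.35.
Taking logs: α·ln(151/400) = ln(0.35), so α = -1.049822 / -0.974185 ≈ 1.078.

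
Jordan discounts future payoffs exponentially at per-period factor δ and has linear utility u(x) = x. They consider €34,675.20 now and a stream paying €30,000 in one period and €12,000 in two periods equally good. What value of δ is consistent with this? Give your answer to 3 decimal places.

Equating present values: 34675.20 = 30000δ + 12000δ².
That is, 12000δ² + 30000δ − 34675.20 = 0, a quadratic in δ.
δ = (−30000 + √(30000² + 4·12000·34675.20)) / (2·12000) = (−30000 + √2564409600.00) / 24000 ≈ 0.860.

δ ≈ 0.860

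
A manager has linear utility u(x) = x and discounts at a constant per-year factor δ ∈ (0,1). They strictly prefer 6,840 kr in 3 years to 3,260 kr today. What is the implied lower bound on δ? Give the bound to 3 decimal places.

The preference means 3260 < δ^3·6840.
Dividing by 6840: δ^3 > 0.47661. Both sides are positive, so the cube root keeps the direction.
δ > (3260/6840)^(1/3) ≈ 0.781.

δ > 0.781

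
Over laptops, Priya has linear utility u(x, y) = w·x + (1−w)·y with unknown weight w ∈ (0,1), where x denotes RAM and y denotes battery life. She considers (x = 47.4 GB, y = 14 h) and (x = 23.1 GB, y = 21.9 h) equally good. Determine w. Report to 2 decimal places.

w = 0.25

Indifference: w·47.4 + (1−w)·14 = w·23.1 + (1−w)·21.9.
Collecting terms: w·24.3 = (1−w)·7.9.
So w/(1−w) = 7.9/24.3 = 0.3251, giving w = 7.9/(24.3+7.9) = 0.25.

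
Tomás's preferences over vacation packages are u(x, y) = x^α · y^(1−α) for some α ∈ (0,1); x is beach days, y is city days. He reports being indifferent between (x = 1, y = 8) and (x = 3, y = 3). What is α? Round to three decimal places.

The Cobb–Douglas utilities coincide, so 1^α·8^(1−α) = 3^α·3^(1−α).
Rearrange to (1/3)^α = (3/8)^(1−α) and take logs: α·-1.098612 = (1−α)·-0.980829.
With A = -1.098612 and B = -0.980829: α·A = (1−α)·B, so α = B/(A+B) = -0.980829/-2.079441 ≈ 0.472.

α ≈ 0.472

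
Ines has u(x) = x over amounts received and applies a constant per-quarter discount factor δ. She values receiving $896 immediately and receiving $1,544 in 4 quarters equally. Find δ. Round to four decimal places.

δ ≈ 0.8728

Indifference means u(896) = δ^4 · u(1544), so δ^4 = u(896)/u(1544).
With u(x) = x: δ^4 = 896/1544 = 0.58031.
Hence δ = (0.58031)^(1/4) = 0.872801.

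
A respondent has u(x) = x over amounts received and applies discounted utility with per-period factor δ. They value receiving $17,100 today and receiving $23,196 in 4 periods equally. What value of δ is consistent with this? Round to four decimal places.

δ ≈ 0.9266

Indifference means u(17100) = δ^4 · u(23196), so δ^4 = u(17100)/u(23196).
With u(x) = x: δ^4 = 17100/23196 = 0.73720.
Taking the 4th root: δ = 0.73720^(1/4) ≈ 0.9266.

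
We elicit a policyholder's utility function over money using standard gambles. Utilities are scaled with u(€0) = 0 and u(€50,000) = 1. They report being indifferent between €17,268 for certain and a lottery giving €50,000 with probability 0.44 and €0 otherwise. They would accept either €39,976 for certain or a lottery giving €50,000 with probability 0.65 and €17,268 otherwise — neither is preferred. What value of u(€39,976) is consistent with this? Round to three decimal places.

0.804

First, u(€17,268) = 0.44·u(€50,000) + 0.56·u(€0) = 0.44.
The second indifference gives u(€39,976) = 0.65·u(€50,000) + 0.35·u(€17,268) = 0.65·1.00 + 0.35·0.44 = 0.8040.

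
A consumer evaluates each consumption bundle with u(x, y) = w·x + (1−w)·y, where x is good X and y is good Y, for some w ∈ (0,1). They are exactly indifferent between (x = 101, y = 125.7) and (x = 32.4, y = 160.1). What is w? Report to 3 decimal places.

w = 0.334

u(101,125.7) = u(32.4,160.1) means w·101 + (1−w)·125.7 = w·32.4 + (1−w)·160.1.
Rearranging, 68.6·w − 34.4·(1−w) = 0.
So w/(1−w) = 34.4/68.6 = 0.5015, giving w = 34.4/(68.6+34.4) = 0.334.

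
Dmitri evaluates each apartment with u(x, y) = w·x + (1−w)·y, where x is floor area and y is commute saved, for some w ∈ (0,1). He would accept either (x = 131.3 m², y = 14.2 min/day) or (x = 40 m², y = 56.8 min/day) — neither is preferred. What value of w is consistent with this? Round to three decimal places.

Equating utilities: w·131.3 + (1−w)·14.2 = w·40 + (1−w)·56.8.
Rearranging, 91.3·w − 42.6·(1−w) = 0.
The marginal rate of substitution is 42.6/91.3, so w = 42.6/(91.3+42.6) = 0.318.

w = 0.318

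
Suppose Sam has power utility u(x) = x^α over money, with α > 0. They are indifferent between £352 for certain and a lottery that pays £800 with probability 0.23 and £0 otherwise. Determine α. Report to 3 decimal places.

α ≈ 1.790

EU(lottery) = 0.23·800^α + 0.77·0 = 0.23·800^α.
Setting u(352) equal to that: 352^α = 0.23·800^α ⇒ (352/800)^α = 0.23.
Take logs: α = ln 0.23 / ln(352/800) ≈ 1.79015.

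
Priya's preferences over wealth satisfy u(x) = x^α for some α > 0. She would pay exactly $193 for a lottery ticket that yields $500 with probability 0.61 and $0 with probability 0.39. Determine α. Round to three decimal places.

The lottery's expected utility is 0.61·u(500) + 0.39·u(0) = 0.61·500^α (since u(0) = 0 for α > 0).
Setting u(193) equal to that: 193^α = 0.61·500^α ⇒ (193/500)^α = 0.61.
α = ln(0.61) / ln(193/500) = -0.494296/-0.951918 ≈ 0.519.

α ≈ 0.519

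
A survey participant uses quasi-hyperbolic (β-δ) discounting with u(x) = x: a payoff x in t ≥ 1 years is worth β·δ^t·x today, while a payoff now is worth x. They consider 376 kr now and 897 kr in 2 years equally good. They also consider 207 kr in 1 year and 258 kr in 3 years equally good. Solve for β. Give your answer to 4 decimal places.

Both payoffs in the second observation are in the future, so β drops out: δ^1·207 = δ^3·258 ⇒ δ^2 = 207/258 = 0.80233, so δ = 0.89573.
Now use the now-vs-future pair: 376 = β·δ^2·897 gives β = 376/(0.80233·897) ≈ 0.5225.

β ≈ 0.5225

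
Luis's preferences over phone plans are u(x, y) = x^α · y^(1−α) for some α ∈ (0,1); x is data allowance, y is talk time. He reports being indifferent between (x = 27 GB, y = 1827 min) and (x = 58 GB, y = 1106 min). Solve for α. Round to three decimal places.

Set the two utilities equal: 27^α·1827^(1−α) = 58^α·1106^(1−α).
Rearrange to (27/58)^α = (1106/1827)^(1−α) and take logs: α·-0.764606 = (1−α)·-0.501925.
Thus α·(-1.266531) = -0.501925, so α = -0.501925/-1.266531 ≈ 0.396.

α ≈ 0.396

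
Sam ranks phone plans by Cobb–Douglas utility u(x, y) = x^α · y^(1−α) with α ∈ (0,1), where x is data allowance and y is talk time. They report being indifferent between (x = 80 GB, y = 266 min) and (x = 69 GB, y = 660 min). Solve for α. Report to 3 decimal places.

α ≈ 0.860

The Cobb–Douglas utilities coincide, so 80^α·266^(1−α) = 69^α·660^(1−α).
Rearrange to (80/69)^α = (660/266)^(1−α) and take logs: α·0.147920 = (1−α)·0.908744.
With A = 0.147920 and B = 0.908744: α·A = (1−α)·B, so α = B/(A+B) = 0.908744/1.056664 ≈ 0.860.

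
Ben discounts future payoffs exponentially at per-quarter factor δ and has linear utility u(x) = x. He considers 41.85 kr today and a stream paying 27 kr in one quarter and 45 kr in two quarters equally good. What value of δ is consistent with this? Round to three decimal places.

The stream is worth 27δ + 45δ² today, so 27δ + 45δ² = 41.85.
Rearranged: 45δ² + 27δ − 41.85 = 0.
δ = (−27 + √(27² + 4·45·41.85)) / (2·45) = (−27 + √8262.00) / 90 ≈ 0.710.

δ ≈ 0.710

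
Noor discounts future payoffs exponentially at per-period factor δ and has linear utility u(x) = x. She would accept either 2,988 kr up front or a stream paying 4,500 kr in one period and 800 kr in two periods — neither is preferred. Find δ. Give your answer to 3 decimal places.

Present value of the stream is 4500·δ + 800·δ². Indifference gives 4500δ + 800δ² = 2988.
So 800δ² + 4500δ − 2988 = 0.
δ = (−4500 + √(4500² + 4·800·2988)) / (2·800) = (−4500 + √29811600.00) / 1600 ≈ 0.600.

δ ≈ 0.600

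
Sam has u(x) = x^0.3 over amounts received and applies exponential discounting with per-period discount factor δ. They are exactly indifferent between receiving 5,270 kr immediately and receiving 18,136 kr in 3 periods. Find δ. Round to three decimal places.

δ ≈ 0.884

Equating discounted utilities: u(5270) = δ^3·u(18136) ⇒ δ^3 = u(5270)/u(18136).
With u(x) = x^0.3: δ^3 = 5270^0.3/18136^0.3 = (5270/18136)^0.3 = 0.69021.
Taking the cube root: δ = 0.69021^(1/3) ≈ 0.884.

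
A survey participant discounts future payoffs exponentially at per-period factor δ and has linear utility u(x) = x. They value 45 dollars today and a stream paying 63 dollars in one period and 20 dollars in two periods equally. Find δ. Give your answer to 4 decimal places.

δ ≈ 0.6000

The stream is worth 63δ + 20δ² today, so 63δ + 20δ² = 45.
That is, 20δ² + 63δ − 45 = 0, a quadratic in δ.
δ = (−63 + √(63² + 4·20·45)) / (2·20) = (−63 + √7569.00) / 40 ≈ 0.6000.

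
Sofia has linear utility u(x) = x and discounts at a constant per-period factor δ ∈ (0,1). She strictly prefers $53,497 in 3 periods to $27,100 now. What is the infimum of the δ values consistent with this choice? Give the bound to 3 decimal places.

The preference means 27100 < δ^3·53497.
So δ^3 > 27100/53497 = 0.50657; taking the cube root of both positive sides preserves the inequality.
δ > 0.50657^(1/3) = 0.797.

δ > 0.797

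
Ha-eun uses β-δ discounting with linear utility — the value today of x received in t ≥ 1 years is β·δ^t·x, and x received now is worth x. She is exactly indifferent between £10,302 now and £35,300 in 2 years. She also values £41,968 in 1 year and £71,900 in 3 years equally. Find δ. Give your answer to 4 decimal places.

The second indifference involves only future payoffs, so β cancels: β·δ^1·41968 = β·δ^3·71900, giving δ^2 = 41968/71900 = 0.58370, so δ = 0.76400.

δ ≈ 0.7640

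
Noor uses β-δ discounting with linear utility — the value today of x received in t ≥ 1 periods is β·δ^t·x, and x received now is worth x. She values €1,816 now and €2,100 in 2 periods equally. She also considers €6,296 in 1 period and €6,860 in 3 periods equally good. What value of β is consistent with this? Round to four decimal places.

Both payoffs in the second observation are in the future, so β drops out: δ^1·6296 = δ^3·6860 ⇒ δ^2 = 6296/6860 = 0.91778, so δ = 0.95801.
The first indifference: 1816 = β·δ^2·2100, so β = 1816/(δ^2·2100) = 1816/(0.91778·2100) ≈ 0.9422.

β ≈ 0.9422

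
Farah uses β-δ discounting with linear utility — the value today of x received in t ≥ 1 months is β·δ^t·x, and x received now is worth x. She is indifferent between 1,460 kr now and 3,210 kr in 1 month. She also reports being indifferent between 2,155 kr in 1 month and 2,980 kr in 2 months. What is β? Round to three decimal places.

β ≈ 0.629

Both payoffs in the second observation are in the future, so β drops out: δ^1·2155 = δ^2·2980 ⇒ δ = 2155/2980 = 0.72315.
Substituting δ into 1460 = β·δ·3210: β = 1460/(2321.326) ≈ 0.629.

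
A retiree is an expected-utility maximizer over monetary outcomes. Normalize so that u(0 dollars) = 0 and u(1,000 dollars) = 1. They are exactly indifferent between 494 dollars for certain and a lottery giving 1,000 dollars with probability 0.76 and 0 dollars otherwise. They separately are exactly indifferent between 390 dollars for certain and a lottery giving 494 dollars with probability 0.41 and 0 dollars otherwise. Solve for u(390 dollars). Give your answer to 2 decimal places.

0.31

First, u(494 dollars) = 0.76·u(1,000 dollars) + 0.24·u(0 dollars) = 0.76.
Then u(390 dollars) = 0.41·u(494 dollars) + 0.59·u(0 dollars) = 0.41·0.76 + 0.59·0.00 = 0.3116.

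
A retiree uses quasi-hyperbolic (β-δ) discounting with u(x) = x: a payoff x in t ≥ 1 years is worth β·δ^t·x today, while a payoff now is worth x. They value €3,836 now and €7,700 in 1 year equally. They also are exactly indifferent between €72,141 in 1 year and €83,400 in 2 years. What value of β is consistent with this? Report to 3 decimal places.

β ≈ 0.576

The second indifference involves only future payoffs, so β cancels: β·δ^1·72141 = β·δ^2·83400, giving δ = 72141/83400 = 0.86500.
The first indifference: 3836 = β·δ·7700, so β = 3836/(δ·7700) = 3836/(0.86500·7700) ≈ 0.576.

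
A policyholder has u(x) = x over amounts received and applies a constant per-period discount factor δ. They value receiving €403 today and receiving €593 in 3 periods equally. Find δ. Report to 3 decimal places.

Indifference means u(403) = δ^3 · u(593), so δ^3 = u(403)/u(593).
With u(x) = x: δ^3 = 403/593 = 0.67960.
Hence δ = (0.67960)^(1/3) = 0.87919.

δ ≈ 0.879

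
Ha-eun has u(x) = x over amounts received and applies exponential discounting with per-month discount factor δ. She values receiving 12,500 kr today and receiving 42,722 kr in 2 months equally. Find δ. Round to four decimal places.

The payoff in 2 months is discounted by δ^2, so u(12500) = δ^2·u(42722) and δ^2 = u(12500)/u(42722).
With u(x) = x: δ^2 = 12500/42722 = 0.29259.
Taking the square root: δ = 0.29259^(1/2) ≈ 0.5409.

δ ≈ 0.5409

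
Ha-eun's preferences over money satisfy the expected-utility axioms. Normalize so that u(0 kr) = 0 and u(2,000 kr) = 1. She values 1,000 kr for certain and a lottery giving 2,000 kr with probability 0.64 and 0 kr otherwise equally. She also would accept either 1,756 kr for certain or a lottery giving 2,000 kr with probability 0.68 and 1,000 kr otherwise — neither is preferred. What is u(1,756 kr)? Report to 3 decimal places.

First, u(1,000 kr) = 0.64·u(2,000 kr) + 0.36·u(0 kr) = 0.64.
The second indifference gives u(1,756 kr) = 0.68·u(2,000 kr) + 0.32·u(1,000 kr) = 0.68·1.00 + 0.32·0.64 = 0.8848.

0.885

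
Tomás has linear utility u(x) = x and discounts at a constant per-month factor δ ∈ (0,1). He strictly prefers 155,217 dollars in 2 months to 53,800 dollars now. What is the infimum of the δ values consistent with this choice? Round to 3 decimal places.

δ > 0.589

Comparing present values: 53800 < δ^2·155217.
Dividing by 155217: δ^2 > 0.34661. Both sides are positive, so the square root keeps the direction.
δ > 0.34661^(1/2) = 0.589.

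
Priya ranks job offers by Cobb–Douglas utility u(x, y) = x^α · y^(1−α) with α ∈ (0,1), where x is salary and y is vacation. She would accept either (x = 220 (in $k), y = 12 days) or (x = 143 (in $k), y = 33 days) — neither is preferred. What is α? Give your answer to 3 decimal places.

Indifference: 220^α · 12^(1−α) = 143^α · 33^(1−α).
(220/143)^α = (33/12)^(1−α); take logs: α·ln(220/143) = (1−α)·ln(33/12), i.e. α·0.430783 = (1−α)·1.011601.
With A = 0.430783 and B = 1.011601: α·A = (1−α)·B, so α = B/(A+B) = 1.011601/1.442384 ≈ 0.701.

α ≈ 0.701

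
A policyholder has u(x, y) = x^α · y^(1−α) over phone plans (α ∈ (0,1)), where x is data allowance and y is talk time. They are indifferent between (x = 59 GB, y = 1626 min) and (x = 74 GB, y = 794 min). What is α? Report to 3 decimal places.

The Cobb–Douglas utilities coincide, so 59^α·1626^(1−α) = 74^α·794^(1−α).
(59/74)^α = (794/1626)^(1−α); take logs: α·ln(59/74) = (1−α)·ln(794/1626), i.e. α·-0.226528 = (1−α)·-0.716795.
Thus α·(-0.943323) = -0.716795, so α = -0.716795/-0.943323 ≈ 0.760.

α ≈ 0.760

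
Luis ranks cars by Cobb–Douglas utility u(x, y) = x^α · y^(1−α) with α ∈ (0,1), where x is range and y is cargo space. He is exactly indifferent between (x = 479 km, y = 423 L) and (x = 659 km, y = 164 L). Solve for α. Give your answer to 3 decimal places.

The Cobb–Douglas utilities coincide, so 479^α·423^(1−α) = 659^α·164^(1−α).
Rearrange to (479/659)^α = (164/423)^(1−α) and take logs: α·-0.319023 = (1−α)·-0.947506.
Thus α·(-1.266529) = -0.947506, so α = -0.947506/-1.266529 ≈ 0.748.

α ≈ 0.748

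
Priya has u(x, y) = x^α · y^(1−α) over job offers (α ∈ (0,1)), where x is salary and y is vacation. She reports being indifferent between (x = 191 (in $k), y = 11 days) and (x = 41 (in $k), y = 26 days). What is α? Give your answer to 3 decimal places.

The Cobb–Douglas utilities coincide, so 191^α·11^(1−α) = 41^α·26^(1−α).
Taking logs: α·ln 191 + (1−α)·ln 11 = α·ln 41 + (1−α)·ln 26, i.e. α·1.538701 = (1−α)·0.860201.
With A = 1.538701 and B = 0.860201: α·A = (1−α)·B, so α = B/(A+B) = 0.860201/2.398902 ≈ 0.359.

α ≈ 0.359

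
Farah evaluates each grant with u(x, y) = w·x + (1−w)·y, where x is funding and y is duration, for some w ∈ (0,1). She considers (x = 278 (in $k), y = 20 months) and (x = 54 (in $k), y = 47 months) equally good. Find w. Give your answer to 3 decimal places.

w = 0.108

Equating utilities: w·278 + (1−w)·20 = w·54 + (1−w)·47.
Rearranging, 224·w − 27·(1−w) = 0.
Hence w = 27/(224+27) = 27/251 = 0.108.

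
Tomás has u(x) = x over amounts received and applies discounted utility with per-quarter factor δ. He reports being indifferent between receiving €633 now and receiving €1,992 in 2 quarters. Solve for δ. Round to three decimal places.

δ ≈ 0.564

Indifference means u(633) = δ^2 · u(1992), so δ^2 = u(633)/u(1992).
With u(x) = x: δ^2 = 633/1992 = 0.31777.
Hence δ = (0.31777)^(1/2) = 0.56371.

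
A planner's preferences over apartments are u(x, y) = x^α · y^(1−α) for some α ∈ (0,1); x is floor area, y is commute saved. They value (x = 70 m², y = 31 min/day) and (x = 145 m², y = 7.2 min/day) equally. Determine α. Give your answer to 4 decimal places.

α ≈ 0.6672

Set the two utilities equal: 70^α·31^(1−α) = 145^α·7.2^(1−α).
Rearrange to (70/145)^α = (7.2/31)^(1−α) and take logs: α·-0.7282385 = (1−α)·-1.4599062.
With A = -0.7282385 and B = -1.4599062: α·A = (1−α)·B, so α = B/(A+B) = -1.4599062/-2.1881447 ≈ 0.6672.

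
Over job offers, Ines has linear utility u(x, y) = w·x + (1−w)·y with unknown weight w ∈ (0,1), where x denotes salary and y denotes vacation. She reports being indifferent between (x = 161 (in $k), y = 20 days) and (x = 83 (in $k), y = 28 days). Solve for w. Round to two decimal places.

Indifference: w·161 + (1−w)·20 = w·83 + (1−w)·28.
Collecting terms: w·78 = (1−w)·8.
So w/(1−w) = 8/78 = 0.1026, giving w = 8/(78+8) = 0.09.

w = 0.09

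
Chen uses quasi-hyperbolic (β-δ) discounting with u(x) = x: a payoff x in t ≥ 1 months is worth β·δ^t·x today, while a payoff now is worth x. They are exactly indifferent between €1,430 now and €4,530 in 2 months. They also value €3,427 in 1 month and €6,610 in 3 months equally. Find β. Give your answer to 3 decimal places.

Both payoffs in the second observation are in the future, so β drops out: δ^1·3427 = δ^3·6610 ⇒ δ^2 = 3427/6610 = 0.51846, so δ = 0.72004.
The first indifference: 1430 = β·δ^2·4530, so β = 1430/(δ^2·4530) = 1430/(0.51846·4530) ≈ 0.609.

β ≈ 0.609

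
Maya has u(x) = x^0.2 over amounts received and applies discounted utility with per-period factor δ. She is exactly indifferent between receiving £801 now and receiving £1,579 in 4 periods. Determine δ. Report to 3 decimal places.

Equating discounted utilities: u(801) = δ^4·u(1579) ⇒ δ^4 = u(801)/u(1579).
With u(x) = x^0.2: δ^4 = 801^0.2/1579^0.2 = (801/1579)^0.2 = 0.87307.
Hence δ = (0.87307)^(1/4) = 0.96664.

δ ≈ 0.967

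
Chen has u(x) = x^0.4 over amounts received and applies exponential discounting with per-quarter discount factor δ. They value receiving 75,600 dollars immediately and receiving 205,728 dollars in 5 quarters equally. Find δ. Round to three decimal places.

δ ≈ 0.923

Equating discounted utilities: u(75600) = δ^5·u(205728) ⇒ δ^5 = u(75600)/u(205728).
Since u(x) = x^0.4, δ^5 = (75600/205728)^0.4 = 0.36748^0.4 = 0.67003.
Taking the 5th root: δ = 0.67003^(1/5) ≈ 0.923.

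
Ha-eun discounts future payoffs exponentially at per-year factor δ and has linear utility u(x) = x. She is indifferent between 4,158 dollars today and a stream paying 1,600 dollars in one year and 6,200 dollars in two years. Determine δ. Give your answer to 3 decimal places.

δ ≈ 0.700

The stream is worth 1600δ + 6200δ² today, so 1600δ + 6200δ² = 4158.
So 6200δ² + 1600δ − 4158 = 0.
The positive root is δ = [−1600 + √(1600² + 4·6200·4158)] / (2·6200) = (−1600 + 10280.000)/12400 ≈ 0.700.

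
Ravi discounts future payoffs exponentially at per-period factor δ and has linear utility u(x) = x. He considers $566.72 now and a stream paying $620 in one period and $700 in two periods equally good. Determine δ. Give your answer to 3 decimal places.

Equating present values: 566.72 = 620δ + 700δ².
That is, 700δ² + 620δ − 566.72 = 0, a quadratic in δ.
δ = (−620 + √(620² + 4·700·566.72)) / (2·700) = (−620 + √1971216.00) / 1400 ≈ 0.560.

δ ≈ 0.560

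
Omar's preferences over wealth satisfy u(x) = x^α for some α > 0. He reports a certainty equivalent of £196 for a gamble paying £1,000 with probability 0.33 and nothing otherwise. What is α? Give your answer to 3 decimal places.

The lottery's expected utility is 0.33·u(1000) + 0.67·u(0) = 0.33·1000^α (since u(0) = 0 for α > 0).
Indifference: 196^α = 0.33·1000^α, so (196/1000)^α = 0.33.
Take logs: α = ln 0.33 / ln(196/1000) ≈ 0.68031.

α ≈ 0.680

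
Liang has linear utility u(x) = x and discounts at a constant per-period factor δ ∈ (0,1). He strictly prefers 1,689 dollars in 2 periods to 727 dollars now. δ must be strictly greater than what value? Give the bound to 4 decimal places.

Under u(x) = x this choice says 727 < δ^2·1689.
So δ^2 > 727/1689 = 0.43043; taking the square root of both positive sides preserves the inequality.
δ > 0.43043^(1/2) = 0.6561.

δ > 0.6561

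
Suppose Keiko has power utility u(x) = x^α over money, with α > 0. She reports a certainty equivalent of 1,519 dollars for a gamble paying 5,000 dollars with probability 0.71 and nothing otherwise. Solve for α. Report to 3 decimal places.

α ≈ 0.287

The lottery's expected utility is 0.71·u(5000) + 0.29·u(0) = 0.71·5000^α (since u(0) = 0 for α > 0).
Setting u(1519) equal to that: 1519^α = 0.71·5000^α ⇒ (1519/5000)^α = 0.71.
α = ln(0.71) / ln(1519/5000) = -0.342490/-1.191386 ≈ 0.287.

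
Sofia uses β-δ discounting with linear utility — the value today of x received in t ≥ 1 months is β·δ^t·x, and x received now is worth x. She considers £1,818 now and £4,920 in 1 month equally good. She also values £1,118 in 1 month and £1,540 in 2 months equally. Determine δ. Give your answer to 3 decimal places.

δ ≈ 0.726

Both payoffs in the second observation are in the future, so β drops out: δ^1·1118 = δ^2·1540 ⇒ δ = 1118/1540 = 0.72597.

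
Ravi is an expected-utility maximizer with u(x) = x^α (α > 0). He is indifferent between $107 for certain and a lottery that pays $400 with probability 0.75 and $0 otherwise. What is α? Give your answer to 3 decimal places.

α ≈ 0.218

The lottery's expected utility is 0.75·u(400) + 0.25·u(0) = 0.75·400^α (since u(0) = 0 for α > 0).
Setting u(107) equal to that: 107^α = 0.75·400^α ⇒ (107/400)^α = 0.75.
Take logs: α = ln 0.75 / ln(107/400) ≈ 0.21817.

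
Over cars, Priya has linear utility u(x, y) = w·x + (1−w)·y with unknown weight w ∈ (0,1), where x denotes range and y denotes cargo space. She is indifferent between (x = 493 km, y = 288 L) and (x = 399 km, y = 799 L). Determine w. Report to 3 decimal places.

Indifference: w·493 + (1−w)·288 = w·399 + (1−w)·799.
w·(493−399) = (1−w)·(799−288), i.e. w·94 = (1−w)·511.
Hence w = 511/(94+511) = 511/605 = 0.845.

w = 0.845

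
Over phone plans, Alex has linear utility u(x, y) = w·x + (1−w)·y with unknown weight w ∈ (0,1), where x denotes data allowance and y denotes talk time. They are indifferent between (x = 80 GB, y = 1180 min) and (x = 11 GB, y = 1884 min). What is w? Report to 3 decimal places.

w = 0.911

Equating utilities: w·80 + (1−w)·1180 = w·11 + (1−w)·1884.
Collecting terms: w·69 = (1−w)·704.
The marginal rate of substitution is 704/69, so w = 704/(69+704) = 0.911.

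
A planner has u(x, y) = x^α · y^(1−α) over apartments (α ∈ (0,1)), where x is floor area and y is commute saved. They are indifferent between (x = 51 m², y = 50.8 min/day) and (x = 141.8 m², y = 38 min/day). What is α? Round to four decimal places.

Set the two utilities equal: 51^α·50.8^(1−α) = 141.8^α·38^(1−α).
(51/141.8)^α = (38/50.8)^(1−α); take logs: α·ln(51/141.8) = (1−α)·ln(38/50.8), i.e. α·-1.0225920 = (1−α)·-0.2903102.
Thus α·(-1.3129022) = -0.2903102, so α = -0.2903102/-1.3129022 ≈ 0.2211.

α ≈ 0.2211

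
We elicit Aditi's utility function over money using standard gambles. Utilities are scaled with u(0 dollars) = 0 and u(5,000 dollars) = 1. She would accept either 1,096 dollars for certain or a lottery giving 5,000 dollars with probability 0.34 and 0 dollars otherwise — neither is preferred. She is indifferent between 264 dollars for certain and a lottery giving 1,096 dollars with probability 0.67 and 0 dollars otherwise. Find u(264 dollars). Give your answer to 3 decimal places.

The first gamble pins u(1,096 dollars): it must equal 0.34·1 + 0.66·0 = 0.34.
Chaining: u(264 dollars) = 0.67·0.34 + 0.33·0.00 = 0.2278.

0.228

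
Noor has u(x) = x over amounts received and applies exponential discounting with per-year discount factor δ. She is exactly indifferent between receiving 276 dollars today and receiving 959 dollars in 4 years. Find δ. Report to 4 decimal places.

δ ≈ 0.7324

Indifference means u(276) = δ^4 · u(959), so δ^4 = u(276)/u(959).
With u(x) = x: δ^4 = 276/959 = 0.28780.
Taking the 4th root: δ = 0.28780^(1/4) ≈ 0.7324.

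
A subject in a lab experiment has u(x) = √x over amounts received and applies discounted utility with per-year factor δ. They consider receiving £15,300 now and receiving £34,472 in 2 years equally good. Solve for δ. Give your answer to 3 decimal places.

δ ≈ 0.816

Equating discounted utilities: u(15300) = δ^2·u(34472) ⇒ δ^2 = u(15300)/u(34472).
Since u(x) = √x, δ^2 = √(15300/34472) = 0.66621.
Taking the square root: δ = 0.66621^(1/2) ≈ 0.816.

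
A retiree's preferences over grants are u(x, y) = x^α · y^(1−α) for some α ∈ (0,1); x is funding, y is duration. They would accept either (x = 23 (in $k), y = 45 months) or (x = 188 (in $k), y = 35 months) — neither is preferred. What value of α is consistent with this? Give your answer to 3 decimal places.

α ≈ 0.107

The Cobb–Douglas utilities coincide, so 23^α·45^(1−α) = 188^α·35^(1−α).
(23/188)^α = (35/45)^(1−α); take logs: α·ln(23/188) = (1−α)·ln(35/45), i.e. α·-2.100948 = (1−α)·-0.251314.
With A = -2.100948 and B = -0.251314: α·A = (1−α)·B, so α = B/(A+B) = -0.251314/-2.352262 ≈ 0.107.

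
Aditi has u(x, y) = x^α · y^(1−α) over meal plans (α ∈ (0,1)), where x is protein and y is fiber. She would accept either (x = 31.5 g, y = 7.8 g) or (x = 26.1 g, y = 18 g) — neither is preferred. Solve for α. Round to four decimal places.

The Cobb–Douglas utilities coincide, so 31.5^α·7.8^(1−α) = 26.1^α·18^(1−α).
Taking logs: α·ln 31.5 + (1−α)·ln 7.8 = α·ln 26.1 + (1−α)·ln 18, i.e. α·0.1880522 = (1−α)·0.8362480.
With A = 0.1880522 and B = 0.8362480: α·A = (1−α)·B, so α = B/(A+B) = 0.8362480/1.0243002 ≈ 0.8164.

α ≈ 0.8164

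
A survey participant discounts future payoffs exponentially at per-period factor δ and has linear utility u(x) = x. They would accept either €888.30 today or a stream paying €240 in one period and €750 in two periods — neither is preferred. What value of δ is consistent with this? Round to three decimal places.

Equating present values: 888.30 = 240δ + 750δ².
That is, 750δ² + 240δ − 888.30 = 0, a quadratic in δ.
δ = (−240 + √(240² + 4·750·888.30)) / (2·750) = (−240 + √2722500.00) / 1500 ≈ 0.940.

δ ≈ 0.940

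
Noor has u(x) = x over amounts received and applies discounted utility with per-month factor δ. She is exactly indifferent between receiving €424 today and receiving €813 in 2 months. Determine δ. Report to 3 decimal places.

Indifference means u(424) = δ^2 · u(813), so δ^2 = u(424)/u(813).
With u(x) = x: δ^2 = 424/813 = 0.52153.
So δ = 0.52153^(1/2) ≈ 0.722.

δ ≈ 0.722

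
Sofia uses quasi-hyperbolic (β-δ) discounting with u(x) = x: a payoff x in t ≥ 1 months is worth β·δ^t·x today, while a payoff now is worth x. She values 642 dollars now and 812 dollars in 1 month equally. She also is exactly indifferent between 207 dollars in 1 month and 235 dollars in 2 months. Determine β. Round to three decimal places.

β ≈ 0.898

The second indifference involves only future payoffs, so β cancels: β·δ^1·207 = β·δ^2·235, giving δ = 207/235 = 0.88085.
Now use the now-vs-future pair: 642 = β·δ·812 gives β = 642/(0.88085·812) ≈ 0.898.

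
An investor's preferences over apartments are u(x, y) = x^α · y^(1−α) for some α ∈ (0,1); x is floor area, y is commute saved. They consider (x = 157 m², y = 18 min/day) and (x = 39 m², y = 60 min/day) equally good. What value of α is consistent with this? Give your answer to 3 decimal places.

α ≈ 0.464

The Cobb–Douglas utilities coincide, so 157^α·18^(1−α) = 39^α·60^(1−α).
(157/39)^α = (60/18)^(1−α); take logs: α·ln(157/39) = (1−α)·ln(60/18), i.e. α·1.392684 = (1−α)·1.203973.
With A = 1.392684 and B = 1.203973: α·A = (1−α)·B, so α = B/(A+B) = 1.203973/2.596657 ≈ 0.464.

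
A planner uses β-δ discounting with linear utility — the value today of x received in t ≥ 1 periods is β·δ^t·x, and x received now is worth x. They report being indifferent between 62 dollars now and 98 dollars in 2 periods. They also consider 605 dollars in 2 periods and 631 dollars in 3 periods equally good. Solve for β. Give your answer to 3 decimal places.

From the later pair, β·δ^2·605 = β·δ^3·631; dividing through, δ = 605/631 = 0.95880.
Now use the now-vs-future pair: 62 = β·δ^2·98 gives β = 62/(0.91929·98) ≈ 0.688.

β ≈ 0.688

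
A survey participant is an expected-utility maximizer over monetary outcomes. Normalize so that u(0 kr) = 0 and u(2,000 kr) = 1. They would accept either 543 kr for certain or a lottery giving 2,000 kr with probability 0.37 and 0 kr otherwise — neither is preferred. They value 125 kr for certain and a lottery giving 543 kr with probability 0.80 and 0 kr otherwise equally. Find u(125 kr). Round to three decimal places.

0.296

From the first indifference, u(543 kr) = 0.37·u(2,000 kr) + 0.63·u(0 kr) = 0.37·1 + 0.63·0 = 0.37.
Then u(125 kr) = 0.80·u(543 kr) + 0.20·u(0 kr) = 0.80·0.37 + 0.20·0.00 = 0.2960.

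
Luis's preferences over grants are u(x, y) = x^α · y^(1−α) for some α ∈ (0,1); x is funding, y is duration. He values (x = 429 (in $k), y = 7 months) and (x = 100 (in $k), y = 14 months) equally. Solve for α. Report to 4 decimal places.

Set the two utilities equal: 429^α·7^(1−α) = 100^α·14^(1−α).
Taking logs: α·ln 429 + (1−α)·ln 7 = α·ln 100 + (1−α)·ln 14, i.e. α·1.4562867 = (1−α)·0.6931472.
Thus α·(2.1494339) = 0.6931472, so α = 0.6931472/2.1494339 ≈ 0.3225.

α ≈ 0.3225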